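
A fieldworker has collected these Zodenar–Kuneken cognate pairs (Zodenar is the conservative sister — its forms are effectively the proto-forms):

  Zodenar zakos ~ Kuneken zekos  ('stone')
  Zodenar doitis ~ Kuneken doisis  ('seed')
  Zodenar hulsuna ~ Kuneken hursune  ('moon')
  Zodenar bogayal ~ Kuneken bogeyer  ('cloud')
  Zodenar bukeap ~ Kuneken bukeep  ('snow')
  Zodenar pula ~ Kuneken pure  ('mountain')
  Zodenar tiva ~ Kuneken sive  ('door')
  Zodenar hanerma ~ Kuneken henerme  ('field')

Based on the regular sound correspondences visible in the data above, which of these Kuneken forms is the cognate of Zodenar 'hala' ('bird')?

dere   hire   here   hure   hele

here

zakos ~ zekos, bogayal ~ bogeyer — Zodenar a corresponds to Kuneken e after a consonant, before a consonant other than r, m, n, p, b, f, v.
pula ~ pure — Zodenar l corresponds to Kuneken r between vowels (before a back vowel).
hulsuna ~ hursune, pula ~ pure — Zodenar a corresponds to Kuneken e word-finally.
Applying these to Zodenar 'hala':
  hala → hela   (a→e after a consonant, before a consonant other than r, m, n, p, b, f, v)
  hela → hera   (l→r between vowels (before a back vowel))
  hera → here   (a→e word-finally)
So the Kuneken cognate is 'here'.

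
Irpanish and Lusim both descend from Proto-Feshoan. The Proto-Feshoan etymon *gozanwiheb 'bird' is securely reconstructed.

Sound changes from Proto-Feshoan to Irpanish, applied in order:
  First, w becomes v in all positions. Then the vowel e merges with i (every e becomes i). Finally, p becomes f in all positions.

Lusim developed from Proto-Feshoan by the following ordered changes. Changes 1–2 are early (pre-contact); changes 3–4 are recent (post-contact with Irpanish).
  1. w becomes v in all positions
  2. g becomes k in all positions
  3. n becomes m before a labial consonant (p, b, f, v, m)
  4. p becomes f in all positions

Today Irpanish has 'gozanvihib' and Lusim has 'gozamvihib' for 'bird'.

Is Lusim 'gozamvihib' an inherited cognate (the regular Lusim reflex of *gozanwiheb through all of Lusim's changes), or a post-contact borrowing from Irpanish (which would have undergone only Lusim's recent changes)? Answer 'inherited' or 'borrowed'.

borrowed

If inherited, *gozanwiheb would pass through all of Lusim's changes:
Lusim: *gozanwiheb
  gozanwiheb → gozanviheb   [unconditioned shift]
  gozanviheb → kozanviheb   [unconditioned shift]
  kozanviheb → kozamviheb   [nasal place assimilation]
  kozamviheb (rule 4 does not apply)
  giving Lusim kozamviheb.
If borrowed from Irpanish 'gozanvihib' after the early changes, it would undergo only the recent ones:
  rule 3 (nasal place assimilation): gozanvihib → gozamvihib
  rule 4 (unconditioned shift): no change (gozamvihib)
  ⇒ as a loan: gozamvihib
Lusim 'gozamvihib' matches the loan outcome 'gozamvihib', not the inherited 'kozamviheb' — it skipped the early Lusim changes, so it was borrowed from Irpanish.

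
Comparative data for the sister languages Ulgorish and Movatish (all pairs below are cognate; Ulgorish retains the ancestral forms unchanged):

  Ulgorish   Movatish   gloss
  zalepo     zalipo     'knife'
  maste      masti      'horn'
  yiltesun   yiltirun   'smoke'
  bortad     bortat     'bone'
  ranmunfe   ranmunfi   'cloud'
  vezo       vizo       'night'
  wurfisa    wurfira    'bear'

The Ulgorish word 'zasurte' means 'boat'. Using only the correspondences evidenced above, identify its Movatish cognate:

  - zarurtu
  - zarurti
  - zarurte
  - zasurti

yiltesun ~ yiltirun — Ulgorish s corresponds to Movatish r between vowels (before a back vowel).
maste ~ masti, ranmunfe ~ ranmunfi — Ulgorish e corresponds to Movatish i word-finally.
Applying these to Ulgorish 'zasurte':
  zasurte → zarurte   (s→r between vowels (before a back vowel))
  zarurte → zarurti   (e→i word-finally)
So the Movatish cognate is 'zarurti'.

zarurti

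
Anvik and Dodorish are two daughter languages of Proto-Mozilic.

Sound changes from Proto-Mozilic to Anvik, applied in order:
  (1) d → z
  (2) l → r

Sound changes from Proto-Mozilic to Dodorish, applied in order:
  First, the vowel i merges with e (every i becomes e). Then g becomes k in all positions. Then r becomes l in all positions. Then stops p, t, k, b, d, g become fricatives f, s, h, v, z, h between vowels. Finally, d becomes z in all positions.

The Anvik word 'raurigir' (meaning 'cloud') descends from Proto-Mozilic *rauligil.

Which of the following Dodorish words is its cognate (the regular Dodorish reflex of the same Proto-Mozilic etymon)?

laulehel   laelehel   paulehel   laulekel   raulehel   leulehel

Dodorish: *rauligil
  rauligil → raulegel   [vowel merger]
  raulegel → raulekel   [unconditioned shift]
  raulekel → laulekel   [unconditioned shift]
  laulekel → laulehel   [intervocalic lenition]
  laulehel (rule 5 does not apply)
  giving Dodorish laulehel.
The other candidates each miss or misapply at least one Dodorish change.

laulehel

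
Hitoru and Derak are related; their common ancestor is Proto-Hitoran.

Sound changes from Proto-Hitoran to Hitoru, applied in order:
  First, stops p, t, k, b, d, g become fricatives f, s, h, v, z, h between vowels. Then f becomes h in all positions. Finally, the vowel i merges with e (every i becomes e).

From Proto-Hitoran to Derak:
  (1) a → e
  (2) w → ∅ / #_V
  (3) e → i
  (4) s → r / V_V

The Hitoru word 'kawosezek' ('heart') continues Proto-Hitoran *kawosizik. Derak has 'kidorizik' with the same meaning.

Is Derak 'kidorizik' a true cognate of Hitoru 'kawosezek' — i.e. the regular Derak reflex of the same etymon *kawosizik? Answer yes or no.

Derive the expected Derak reflex of *kawosizik:
Derak: *kawosizik > kewosizik > kiwosizik > kiworizik  (by vowel merger, vowel merger, rhotacism)
The regular Derak reflex would be 'kiworizik', but the attested form is 'kidorizik'. The correspondence is irregular, so they are not cognates (the Derak form has a different source).

no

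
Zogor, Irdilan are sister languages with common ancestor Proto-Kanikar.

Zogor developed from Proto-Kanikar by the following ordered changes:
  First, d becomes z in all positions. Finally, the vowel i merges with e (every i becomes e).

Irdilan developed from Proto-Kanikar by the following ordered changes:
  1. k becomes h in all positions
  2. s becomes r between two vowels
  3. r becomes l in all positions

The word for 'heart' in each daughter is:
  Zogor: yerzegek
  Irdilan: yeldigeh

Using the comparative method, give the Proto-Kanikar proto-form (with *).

Position 5: Zogor has e, Irdilan has i. Irdilan preserves i here (none of its changes turn any other segment into i), so the proto-segment is *i.
Position 8: Zogor has k, Irdilan has h. Zogor preserves k here (none of its changes turn any other segment into k), so the proto-segment is *k.
Position 3: Zogor has r, Irdilan has l. Zogor preserves r here (none of its changes turn any other segment into r), so the proto-segment is *r.
Continuing position by position gives *yerdigek; check it forward:
Zogor: *yerdigek > yerzigek > yerzegek  (by unconditioned shift, vowel merger)
Irdilan: *yerdigek
  yerdigek → yerdigeh   [unconditioned shift]
  yerdigeh (rule 2 does not apply)
  yerdigeh → yeldigeh   [unconditioned shift]
  giving Irdilan yeldigeh.
*yerdigek is the unique common source.

*yerdigek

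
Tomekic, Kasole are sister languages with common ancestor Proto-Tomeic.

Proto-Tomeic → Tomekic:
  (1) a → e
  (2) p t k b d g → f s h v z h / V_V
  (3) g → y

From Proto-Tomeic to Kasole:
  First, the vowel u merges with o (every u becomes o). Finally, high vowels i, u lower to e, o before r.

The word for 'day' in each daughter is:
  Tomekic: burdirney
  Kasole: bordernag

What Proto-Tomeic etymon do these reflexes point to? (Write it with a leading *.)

*burdirnag

Position 2: Tomekic has u, Kasole has o. Tomekic preserves u here (none of its changes turn any other segment into u), so the proto-segment is *u.
Position 9: Tomekic has y, Kasole has g. Kasole preserves g here (none of its changes turn any other segment into g), so the proto-segment is *g.
Position 8: Tomekic has e, Kasole has a. Kasole preserves a here (none of its changes turn any other segment into a), so the proto-segment is *a.
Verify the candidate proto-form against each daughter:
Tomekic: *burdirnag
  burdirnag → burdirneg   [vowel merger]
  burdirneg (rule 2 does not apply)
  burdirneg → burdirney   [unconditioned shift]
  giving Tomekic burdirney.
Kasole: *burdirnag
  burdirnag → bordirnag   [vowel merger]
  bordirnag → bordernag   [pre-rhotic lowering]
  giving Kasole bordernag.
*burdirnag is the unique common source.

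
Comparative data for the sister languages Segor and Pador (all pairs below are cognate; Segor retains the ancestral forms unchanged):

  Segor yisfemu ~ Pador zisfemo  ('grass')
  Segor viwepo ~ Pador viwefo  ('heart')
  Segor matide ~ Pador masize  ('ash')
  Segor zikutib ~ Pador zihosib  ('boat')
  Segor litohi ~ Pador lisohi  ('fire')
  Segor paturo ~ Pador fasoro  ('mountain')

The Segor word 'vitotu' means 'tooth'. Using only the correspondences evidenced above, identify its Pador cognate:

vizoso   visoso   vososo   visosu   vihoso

visoso

litohi ~ lisohi — Segor t corresponds to Pador s between vowels (before a back vowel).
paturo ~ fasoro — Segor t corresponds to Pador s between vowels (before a back vowel).
yisfemu ~ zisfemo — Segor u corresponds to Pador o word-finally.
Applying these to Segor 'vitotu':
  vitotu → visotu   (t→s between vowels (before a back vowel))
  visotu → visosu   (t→s between vowels (before a back vowel))
  visosu → visoso   (u→o word-finally)
So the Pador cognate is 'visoso'.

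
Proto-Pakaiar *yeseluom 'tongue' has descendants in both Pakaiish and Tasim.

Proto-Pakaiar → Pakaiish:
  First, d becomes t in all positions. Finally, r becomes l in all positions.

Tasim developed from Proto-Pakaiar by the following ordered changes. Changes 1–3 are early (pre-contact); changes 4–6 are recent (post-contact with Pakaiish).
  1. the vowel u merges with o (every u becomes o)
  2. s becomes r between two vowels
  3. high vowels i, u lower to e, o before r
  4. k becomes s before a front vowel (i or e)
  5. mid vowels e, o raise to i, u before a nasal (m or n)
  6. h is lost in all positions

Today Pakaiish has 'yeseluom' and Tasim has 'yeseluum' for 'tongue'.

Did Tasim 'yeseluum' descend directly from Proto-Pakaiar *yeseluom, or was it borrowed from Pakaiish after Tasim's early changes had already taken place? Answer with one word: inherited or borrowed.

If inherited, *yeseluom would pass through all of Tasim's changes:
Tasim: *yeseluom > yeseloom > yereloom > yereloum  (by vowel merger, rhotacism, pre-nasal raising)
If borrowed from Pakaiish 'yeseluom' after the early changes, it would undergo only the recent ones:
  rule 4 (palatalisation): no change (yeseluom)
  rule 5 (pre-nasal raising): yeseluom → yeseluum
  rule 6 (h-loss): no change (yeseluum)
  ⇒ as a loan: yeseluum
Tasim 'yeseluum' matches the loan outcome 'yeseluum', not the inherited 'yereloum' — it skipped the early Tasim changes, so it was borrowed from Pakaiish.

borrowed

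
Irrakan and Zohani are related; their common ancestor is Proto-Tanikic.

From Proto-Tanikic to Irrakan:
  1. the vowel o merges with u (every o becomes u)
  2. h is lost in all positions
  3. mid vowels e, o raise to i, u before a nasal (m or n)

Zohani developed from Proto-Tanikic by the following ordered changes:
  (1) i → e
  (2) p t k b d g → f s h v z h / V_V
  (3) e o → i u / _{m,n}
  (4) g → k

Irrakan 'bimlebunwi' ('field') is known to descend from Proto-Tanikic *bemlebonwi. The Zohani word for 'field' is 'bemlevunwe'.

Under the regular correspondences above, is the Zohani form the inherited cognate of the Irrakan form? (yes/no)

no

Derive the expected Zohani reflex of *bemlebonwi:
Zohani: *bemlebonwi
  bemlebonwi → bemlebonwe   [vowel merger]
  bemlebonwe → bemlevonwe   [intervocalic lenition]
  bemlevonwe → bimlevunwe   [pre-nasal raising]
  bimlevunwe (rule 4 does not apply)
  giving Zohani bimlevunwe.
The regular Zohani reflex would be 'bimlevunwe', but the attested form is 'bemlevunwe'. The correspondence is irregular, so they are not cognates (the Zohani form has a different source).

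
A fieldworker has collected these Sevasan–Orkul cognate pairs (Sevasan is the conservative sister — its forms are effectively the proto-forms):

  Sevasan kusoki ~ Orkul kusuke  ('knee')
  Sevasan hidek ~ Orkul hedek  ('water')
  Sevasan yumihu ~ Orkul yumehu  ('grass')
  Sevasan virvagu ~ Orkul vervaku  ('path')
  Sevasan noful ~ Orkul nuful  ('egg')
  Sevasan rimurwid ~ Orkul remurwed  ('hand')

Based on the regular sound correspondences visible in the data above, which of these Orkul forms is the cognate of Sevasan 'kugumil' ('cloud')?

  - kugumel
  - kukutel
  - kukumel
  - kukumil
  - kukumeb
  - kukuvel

virvagu ~ vervaku — Sevasan g corresponds to Orkul k between vowels (before a back vowel).
hidek ~ hedek, yumihu ~ yumehu — Sevasan i corresponds to Orkul e after a consonant, before a consonant other than r, m, n, p, b, f, v.
Applying these to Sevasan 'kugumil':
  kugumil → kukumil   (g→k between vowels (before a back vowel))
  kukumil → kukumel   (i→e after a consonant, before a consonant other than r, m, n, p, b, f, v)
So the Orkul cognate is 'kukumel'.

kukumel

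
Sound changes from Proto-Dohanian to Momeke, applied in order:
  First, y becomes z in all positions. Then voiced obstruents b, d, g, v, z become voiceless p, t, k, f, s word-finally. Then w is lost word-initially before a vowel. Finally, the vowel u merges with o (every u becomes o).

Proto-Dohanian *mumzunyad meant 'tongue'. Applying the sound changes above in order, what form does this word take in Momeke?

momzonzat

Momeke: *mumzunyad > mumzunzad > mumzunzat > momzonzat  (by unconditioned shift, final devoicing, vowel merger)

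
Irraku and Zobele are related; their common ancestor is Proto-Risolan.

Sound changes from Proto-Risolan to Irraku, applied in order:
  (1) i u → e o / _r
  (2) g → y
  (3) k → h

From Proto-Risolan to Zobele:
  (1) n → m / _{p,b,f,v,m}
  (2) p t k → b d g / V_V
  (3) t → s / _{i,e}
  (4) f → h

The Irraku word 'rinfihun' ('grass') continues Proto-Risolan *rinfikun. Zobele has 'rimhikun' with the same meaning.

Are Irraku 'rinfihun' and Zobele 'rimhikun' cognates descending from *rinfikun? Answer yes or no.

Derive the expected Zobele reflex of *rinfikun:
Zobele: start from *rinfikun.
  rule 1 (nasal place assimilation): rinfikun → rimfikun
  rule 2 (intervocalic voicing): rimfikun → rimfigun
  rule 3: no change — rimfigun
  rule 4 (unconditioned shift): rimfigun → rimhigun
  ⇒ Zobele rimhigun
The regular Zobele reflex would be 'rimhigun', but the attested form is 'rimhikun'. The correspondence is irregular, so they are not cognates (the Zobele form has a different source).

no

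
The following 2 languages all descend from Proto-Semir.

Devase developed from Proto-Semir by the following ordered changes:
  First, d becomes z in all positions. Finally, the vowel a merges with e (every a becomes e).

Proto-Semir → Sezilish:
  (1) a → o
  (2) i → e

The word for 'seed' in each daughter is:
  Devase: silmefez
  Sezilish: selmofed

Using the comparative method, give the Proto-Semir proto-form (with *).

Position 5: Devase has e, Sezilish has o. Taking the neighbouring segments as reconstructed: Devase e could go back to *a or *e; Sezilish o could go back to *a or *o — the one source consistent with every daughter is *a.
Position 2: Devase has i, Sezilish has e. Devase preserves i here (none of its changes turn any other segment into i), so the proto-segment is *i.
Position 8: Devase has z, Sezilish has d. Sezilish preserves d here (none of its changes turn any other segment into d), so the proto-segment is *d.
Continuing position by position gives *silmafed; check it forward:
Devase: start from *silmafed.
  rule 1 (unconditioned shift): silmafed → silmafez
  rule 2 (vowel merger): silmafez → silmefez
  ⇒ Devase silmefez
Sezilish: start from *silmafed.
  rule 1 (vowel merger): silmafed → silmofed
  rule 2 (vowel merger): silmofed → selmofed
  ⇒ Sezilish selmofed
No other proto-form is consistent with every reflex, so the reconstruction is *silmafed.

*silmafed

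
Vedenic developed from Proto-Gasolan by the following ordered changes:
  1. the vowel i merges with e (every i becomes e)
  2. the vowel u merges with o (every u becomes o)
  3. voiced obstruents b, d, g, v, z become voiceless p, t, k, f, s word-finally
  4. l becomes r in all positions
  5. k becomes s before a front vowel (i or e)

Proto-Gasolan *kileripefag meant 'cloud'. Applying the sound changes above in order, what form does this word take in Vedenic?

Vedenic: *kileripefag > kelerepefag > kelerepefak > kererepefak > sererepefak  (by vowel merger, final devoicing, unconditioned shift, palatalisation)

sererepefak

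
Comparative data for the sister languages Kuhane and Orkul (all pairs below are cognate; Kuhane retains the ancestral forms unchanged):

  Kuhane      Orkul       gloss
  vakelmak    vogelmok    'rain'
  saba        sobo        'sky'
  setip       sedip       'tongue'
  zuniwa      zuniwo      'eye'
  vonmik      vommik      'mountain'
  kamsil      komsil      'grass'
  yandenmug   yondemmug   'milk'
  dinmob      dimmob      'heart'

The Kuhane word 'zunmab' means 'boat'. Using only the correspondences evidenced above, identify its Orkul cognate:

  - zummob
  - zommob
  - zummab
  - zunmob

zummob

vonmik ~ vommik, yandenmug ~ yondemmug — Kuhane n corresponds to Orkul m after a vowel, before a nasal.
saba ~ sobo — Kuhane a corresponds to Orkul o after a consonant, before a labial obstruent.
Applying these to Kuhane 'zunmab':
  zunmab → zummab   (n→m after a vowel, before a nasal)
  zummab → zummob   (a→o after a consonant, before a labial obstruent)
So the Orkul cognate is 'zummob'.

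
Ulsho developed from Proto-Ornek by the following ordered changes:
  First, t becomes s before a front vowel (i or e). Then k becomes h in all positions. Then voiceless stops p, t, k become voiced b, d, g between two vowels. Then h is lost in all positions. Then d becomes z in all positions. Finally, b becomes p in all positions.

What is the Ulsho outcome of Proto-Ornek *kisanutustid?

isanuzussiz

Ulsho: *kisanutustid
  kisanutustid → kisanutussid   [palatalisation]
  kisanutussid → hisanutussid   [unconditioned shift]
  hisanutussid → hisanudussid   [intervocalic voicing]
  hisanudussid → isanudussid   [h-loss]
  isanudussid → isanuzussiz   [unconditioned shift]
  isanuzussiz (rule 6 does not apply)
  giving Ulsho isanuzussiz.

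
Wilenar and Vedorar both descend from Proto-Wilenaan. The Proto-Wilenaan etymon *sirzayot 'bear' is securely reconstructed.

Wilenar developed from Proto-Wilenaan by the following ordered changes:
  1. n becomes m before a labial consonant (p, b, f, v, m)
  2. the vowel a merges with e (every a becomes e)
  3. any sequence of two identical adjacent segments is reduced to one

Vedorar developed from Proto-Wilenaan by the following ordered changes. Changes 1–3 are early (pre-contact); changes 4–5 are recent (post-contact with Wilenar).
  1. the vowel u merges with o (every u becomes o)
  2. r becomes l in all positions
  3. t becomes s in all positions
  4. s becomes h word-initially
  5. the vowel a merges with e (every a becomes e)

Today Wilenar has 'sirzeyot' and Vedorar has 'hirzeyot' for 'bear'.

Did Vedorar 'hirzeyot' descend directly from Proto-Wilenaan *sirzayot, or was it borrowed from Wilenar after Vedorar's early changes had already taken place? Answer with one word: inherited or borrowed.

If inherited, *sirzayot would pass through all of Vedorar's changes:
Vedorar: *sirzayot
  sirzayot (rule 1 does not apply)
  sirzayot → silzayot   [unconditioned shift]
  silzayot → silzayos   [unconditioned shift]
  silzayos → hilzayos   [debuccalisation]
  hilzayos → hilzeyos   [vowel merger]
  giving Vedorar hilzeyos.
If borrowed from Wilenar 'sirzeyot' after the early changes, it would undergo only the recent ones:
  rule 4 (debuccalisation): sirzeyot → hirzeyot
  rule 5 (vowel merger): no change (hirzeyot)
  ⇒ as a loan: hirzeyot
Vedorar 'hirzeyot' matches the loan outcome 'hirzeyot', not the inherited 'hilzeyos' — it skipped the early Vedorar changes, so it was borrowed from Wilenar.

borrowed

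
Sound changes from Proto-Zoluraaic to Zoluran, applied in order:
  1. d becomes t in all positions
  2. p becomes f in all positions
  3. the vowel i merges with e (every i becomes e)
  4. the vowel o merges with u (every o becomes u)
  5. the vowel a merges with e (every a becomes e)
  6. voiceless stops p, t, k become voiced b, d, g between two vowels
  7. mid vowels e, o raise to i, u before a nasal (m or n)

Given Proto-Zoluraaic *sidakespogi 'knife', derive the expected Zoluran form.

sedegesfuge

Zoluran: *sidakespogi
  sidakespogi → sitakespogi   [unconditioned shift]
  sitakespogi → sitakesfogi   [unconditioned shift]
  sitakesfogi → setakesfoge   [vowel merger]
  setakesfoge → setakesfuge   [vowel merger]
  setakesfuge → setekesfuge   [vowel merger]
  setekesfuge → sedegesfuge   [intervocalic voicing]
  sedegesfuge (rule 7 does not apply)
  giving Zoluran sedegesfuge.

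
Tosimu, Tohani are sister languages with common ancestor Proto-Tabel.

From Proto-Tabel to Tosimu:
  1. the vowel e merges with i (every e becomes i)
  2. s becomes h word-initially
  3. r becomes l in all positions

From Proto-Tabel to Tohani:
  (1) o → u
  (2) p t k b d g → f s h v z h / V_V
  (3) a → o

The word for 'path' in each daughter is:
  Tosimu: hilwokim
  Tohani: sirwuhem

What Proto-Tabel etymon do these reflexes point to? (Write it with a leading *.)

Position 5: Tosimu has o, Tohani has u. Tosimu preserves o here (none of its changes turn any other segment into o), so the proto-segment is *o.
Position 1: Tosimu has h, Tohani has s. Taking the neighbouring segments as reconstructed: Tosimu h could go back to *s or *h; Tohani s can only go back to *s — the one source consistent with every daughter is *s.
Position 6: Tosimu has k, Tohani has h. Tosimu preserves k here (none of its changes turn any other segment into k), so the proto-segment is *k.
This points to *sirwokem. Verify forward in each daughter:
Tosimu: *sirwokem > sirwokim > hirwokim > hilwokim  (by vowel merger, debuccalisation, unconditioned shift)
Tohani: *sirwokem > sirwukem > sirwuhem  (by vowel merger, intervocalic lenition)
Only *sirwokem yields all of Tosimu hilwokim, Tohani sirwuhem.

*sirwokem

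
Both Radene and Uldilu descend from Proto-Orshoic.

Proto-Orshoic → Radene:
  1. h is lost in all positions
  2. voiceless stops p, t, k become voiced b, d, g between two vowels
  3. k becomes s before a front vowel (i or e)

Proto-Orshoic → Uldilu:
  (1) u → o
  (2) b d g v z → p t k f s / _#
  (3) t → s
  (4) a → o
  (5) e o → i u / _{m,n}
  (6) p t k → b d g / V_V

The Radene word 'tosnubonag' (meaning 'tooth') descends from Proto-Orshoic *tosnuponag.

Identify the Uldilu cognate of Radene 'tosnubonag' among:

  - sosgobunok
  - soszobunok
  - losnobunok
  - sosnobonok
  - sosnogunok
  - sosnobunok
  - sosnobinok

Uldilu: *tosnuponag
  tosnuponag → tosnoponag   [vowel merger]
  tosnoponag → tosnoponak   [final devoicing]
  tosnoponak → sosnoponak   [unconditioned shift]
  sosnoponak → sosnoponok   [vowel merger]
  sosnoponok → sosnopunok   [pre-nasal raising]
  sosnopunok → sosnobunok   [intervocalic voicing]
  giving Uldilu sosnobunok.
Only 'sosnobunok' matches the regular Uldilu development of *tosnuponag.

sosnobunok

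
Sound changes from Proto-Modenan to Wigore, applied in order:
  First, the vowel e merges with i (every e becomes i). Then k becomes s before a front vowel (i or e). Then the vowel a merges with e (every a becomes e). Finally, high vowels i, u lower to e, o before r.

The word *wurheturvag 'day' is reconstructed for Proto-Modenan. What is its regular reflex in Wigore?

Wigore: *wurheturvag > wurhiturvag > wurhiturveg > worhitorveg  (by vowel merger, vowel merger, pre-rhotic lowering)

worhitorveg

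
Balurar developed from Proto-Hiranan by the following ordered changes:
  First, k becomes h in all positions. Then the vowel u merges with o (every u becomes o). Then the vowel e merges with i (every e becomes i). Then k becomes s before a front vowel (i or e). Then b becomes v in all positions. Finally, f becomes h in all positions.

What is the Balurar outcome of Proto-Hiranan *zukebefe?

Balurar: *zukebefe
  zukebefe → zuhebefe   [unconditioned shift]
  zuhebefe → zohebefe   [vowel merger]
  zohebefe → zohibifi   [vowel merger]
  zohibifi (rule 4 does not apply)
  zohibifi → zohivifi   [unconditioned shift]
  zohivifi → zohivihi   [unconditioned shift]
  giving Balurar zohivihi.

zohivihi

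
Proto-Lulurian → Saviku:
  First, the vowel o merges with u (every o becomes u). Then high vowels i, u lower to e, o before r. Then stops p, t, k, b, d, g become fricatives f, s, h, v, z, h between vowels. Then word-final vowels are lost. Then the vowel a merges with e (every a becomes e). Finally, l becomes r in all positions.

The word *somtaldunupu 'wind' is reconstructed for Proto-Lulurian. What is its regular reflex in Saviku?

Saviku: *somtaldunupu > sumtaldunupu > sumtaldunufu > sumtaldunuf > sumteldunuf > sumterdunuf  (by vowel merger, intervocalic lenition, apocope, vowel merger, unconditioned shift)

sumterdunuf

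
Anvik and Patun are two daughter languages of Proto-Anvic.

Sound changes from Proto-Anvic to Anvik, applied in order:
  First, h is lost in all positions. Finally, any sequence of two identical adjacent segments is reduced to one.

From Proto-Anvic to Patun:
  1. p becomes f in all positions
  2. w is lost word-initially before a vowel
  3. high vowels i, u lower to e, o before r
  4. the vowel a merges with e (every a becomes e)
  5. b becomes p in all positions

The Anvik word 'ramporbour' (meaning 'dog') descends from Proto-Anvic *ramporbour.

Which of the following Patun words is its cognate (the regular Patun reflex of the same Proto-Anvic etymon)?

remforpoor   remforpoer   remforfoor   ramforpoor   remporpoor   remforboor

remforpoor

Patun: *ramporbour > ramforbour > ramforboor > remforboor > remforpoor  (by unconditioned shift, pre-rhotic lowering, vowel merger, unconditioned shift)
The other candidates each miss or misapply at least one Patun change.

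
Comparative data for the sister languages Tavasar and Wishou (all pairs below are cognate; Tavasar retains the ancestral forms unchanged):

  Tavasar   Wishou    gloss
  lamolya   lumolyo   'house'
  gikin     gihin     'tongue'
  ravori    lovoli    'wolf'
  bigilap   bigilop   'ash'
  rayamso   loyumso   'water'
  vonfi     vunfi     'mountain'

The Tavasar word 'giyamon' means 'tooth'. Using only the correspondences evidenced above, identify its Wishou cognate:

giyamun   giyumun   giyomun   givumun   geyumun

giyumun

lamolya ~ lumolyo, rayamso ~ loyumso — Tavasar a corresponds to Wishou u after a consonant, before a nasal.
vonfi ~ vunfi — Tavasar o corresponds to Wishou u after a consonant, before a nasal.
Applying these to Tavasar 'giyamon':
  giyamon → giyumon   (a→u after a consonant, before a nasal)
  giyumon → giyumun   (o→u after a consonant, before a nasal)
So the Wishou cognate is 'giyumun'.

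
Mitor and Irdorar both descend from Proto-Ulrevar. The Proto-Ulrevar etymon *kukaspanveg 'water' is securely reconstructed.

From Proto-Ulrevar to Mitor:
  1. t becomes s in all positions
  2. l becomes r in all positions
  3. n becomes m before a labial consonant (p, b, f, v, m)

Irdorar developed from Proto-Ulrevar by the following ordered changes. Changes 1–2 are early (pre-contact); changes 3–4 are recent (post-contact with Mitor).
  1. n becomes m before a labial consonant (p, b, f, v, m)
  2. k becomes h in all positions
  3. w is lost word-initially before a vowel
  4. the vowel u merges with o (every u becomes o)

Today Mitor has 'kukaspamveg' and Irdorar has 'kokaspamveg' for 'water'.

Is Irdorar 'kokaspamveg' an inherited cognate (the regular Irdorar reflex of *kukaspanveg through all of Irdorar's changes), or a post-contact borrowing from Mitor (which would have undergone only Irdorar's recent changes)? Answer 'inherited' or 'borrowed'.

If inherited, *kukaspanveg would pass through all of Irdorar's changes:
Irdorar: *kukaspanveg > kukaspamveg > huhaspamveg > hohaspamveg  (by nasal place assimilation, unconditioned shift, vowel merger)
If borrowed from Mitor 'kukaspamveg' after the early changes, it would undergo only the recent ones:
  rule 3 (glide loss): no change (kukaspamveg)
  rule 4 (vowel merger): kukaspamveg → kokaspamveg
  ⇒ as a loan: kokaspamveg
Irdorar 'kokaspamveg' matches the loan outcome 'kokaspamveg', not the inherited 'hohaspamveg' — it skipped the early Irdorar changes, so it was borrowed from Mitor.

borrowed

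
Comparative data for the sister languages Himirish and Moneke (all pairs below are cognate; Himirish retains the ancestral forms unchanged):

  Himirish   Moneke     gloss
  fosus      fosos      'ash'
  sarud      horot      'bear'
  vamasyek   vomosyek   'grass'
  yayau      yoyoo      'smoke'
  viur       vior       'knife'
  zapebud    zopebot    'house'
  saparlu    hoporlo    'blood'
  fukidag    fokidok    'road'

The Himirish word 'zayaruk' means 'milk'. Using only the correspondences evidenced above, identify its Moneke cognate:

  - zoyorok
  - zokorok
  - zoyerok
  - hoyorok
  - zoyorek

zoyorok

vamasyek ~ vomosyek, yayau ~ yoyoo — Himirish a corresponds to Moneke o after a consonant, before a consonant other than r, m, n, p, b, f, v.
sarud ~ horot, saparlu ~ hoporlo — Himirish a corresponds to Moneke o after a consonant, before r.
fosus ~ fosos, sarud ~ horot — Himirish u corresponds to Moneke o after a consonant, before a consonant other than r, m, n, p, b, f, v.
Applying these to Himirish 'zayaruk':
  zayaruk → zoyaruk   (a→o after a consonant, before a consonant other than r, m, n, p, b, f, v)
  zoyaruk → zoyoruk   (a→o after a consonant, before r)
  zoyoruk → zoyorok   (u→o after a consonant, before a consonant other than r, m, n, p, b, f, v)
So the Moneke cognate is 'zoyorok'.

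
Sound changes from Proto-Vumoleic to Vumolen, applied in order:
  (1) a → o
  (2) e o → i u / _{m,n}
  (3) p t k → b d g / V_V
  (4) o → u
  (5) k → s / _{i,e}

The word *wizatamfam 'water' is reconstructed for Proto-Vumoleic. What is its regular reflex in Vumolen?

Vumolen: start from *wizatamfam.
  rule 1 (vowel merger): wizatamfam → wizotomfom
  rule 2 (pre-nasal raising): wizotomfom → wizotumfum
  rule 3 (intervocalic voicing): wizotumfum → wizodumfum
  rule 4 (vowel merger): wizodumfum → wizudumfum
  rule 5: no change — wizudumfum
  ⇒ Vumolen wizudumfum

wizudumfum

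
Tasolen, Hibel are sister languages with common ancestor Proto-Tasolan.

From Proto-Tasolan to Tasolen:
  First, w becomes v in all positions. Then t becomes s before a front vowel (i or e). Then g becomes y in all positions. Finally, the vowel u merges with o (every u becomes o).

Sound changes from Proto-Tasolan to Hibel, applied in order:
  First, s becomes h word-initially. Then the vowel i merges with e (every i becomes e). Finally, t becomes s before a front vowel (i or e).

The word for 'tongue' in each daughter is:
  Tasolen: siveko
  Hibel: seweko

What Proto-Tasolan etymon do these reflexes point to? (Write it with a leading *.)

Position 1: Tasolen has s, Hibel has s. Taking the neighbouring segments as reconstructed: Tasolen s could go back to *t or *s; Hibel s can only go back to *t — the one source consistent with every daughter is *t.
Position 3: Tasolen has v, Hibel has w. Hibel preserves w here (none of its changes turn any other segment into w), so the proto-segment is *w.
Position 2: Tasolen has i, Hibel has e. Tasolen preserves i here (none of its changes turn any other segment into i), so the proto-segment is *i.
This points to *tiweko. Verify forward in each daughter:
Tasolen: *tiweko
  tiweko → tiveko   [unconditioned shift]
  tiveko → siveko   [palatalisation]
  siveko (rule 3 does not apply)
  siveko (rule 4 does not apply)
  giving Tasolen siveko.
Hibel: *tiweko
  tiweko (rule 1 does not apply)
  tiweko → teweko   [vowel merger]
  teweko → seweko   [palatalisation]
  giving Hibel seweko.
No other proto-form is consistent with every reflex, so the reconstruction is *tiweko.

*tiweko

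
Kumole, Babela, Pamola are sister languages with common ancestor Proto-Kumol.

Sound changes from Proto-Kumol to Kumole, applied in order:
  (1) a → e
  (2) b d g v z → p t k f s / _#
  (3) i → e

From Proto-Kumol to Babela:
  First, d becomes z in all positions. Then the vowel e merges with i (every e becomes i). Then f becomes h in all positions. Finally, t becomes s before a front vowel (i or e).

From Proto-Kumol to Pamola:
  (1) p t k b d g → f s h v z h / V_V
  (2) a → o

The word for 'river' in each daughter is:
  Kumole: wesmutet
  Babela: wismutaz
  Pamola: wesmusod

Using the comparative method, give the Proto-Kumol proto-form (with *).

Position 6: Kumole has t, Babela has t, Pamola has s. Babela preserves t here (none of its changes turn any other segment into t), so the proto-segment is *t.
Position 8: Kumole has t, Babela has z, Pamola has d. Pamola preserves d here (none of its changes turn any other segment into d), so the proto-segment is *d.
Continuing position by position gives *wesmutad; check it forward:
Kumole: *wesmutad > wesmuted > wesmutet  (by vowel merger, final devoicing)
Babela: *wesmutad > wesmutaz > wismutaz  (by unconditioned shift, vowel merger)
Pamola: *wesmutad
  wesmutad → wesmusad   [intervocalic lenition]
  wesmusad → wesmusod   [vowel merger]
  giving Pamola wesmusod.
No other proto-form is consistent with every reflex, so the reconstruction is *wesmutad.

*wesmutad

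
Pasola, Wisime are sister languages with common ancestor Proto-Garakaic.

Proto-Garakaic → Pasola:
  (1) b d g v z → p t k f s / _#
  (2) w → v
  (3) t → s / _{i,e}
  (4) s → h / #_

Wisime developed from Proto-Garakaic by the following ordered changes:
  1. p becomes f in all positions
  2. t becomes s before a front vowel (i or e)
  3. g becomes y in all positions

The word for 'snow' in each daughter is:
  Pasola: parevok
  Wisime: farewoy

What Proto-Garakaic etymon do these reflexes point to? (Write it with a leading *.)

*parewog

Position 7: Pasola has k, Wisime has y. Taking the neighbouring segments as reconstructed: Pasola k could go back to *k or *g; Wisime y could go back to *g or *y — the one source consistent with every daughter is *g.
Position 1: Pasola has p, Wisime has f. Taking the neighbouring segments as reconstructed: Pasola p can only go back to *p; Wisime f could go back to *p or *f — the one source consistent with every daughter is *p.
This points to *parewog. Verify forward in each daughter:
Pasola: start from *parewog.
  rule 1 (final devoicing): parewog → parewok
  rule 2 (unconditioned shift): parewok → parevok
  rule 3: no change — parevok
  rule 4: no change — parevok
  ⇒ Pasola parevok
Wisime: *parewog > farewog > farewoy  (by unconditioned shift, unconditioned shift)
Only *parewog yields all of Pasola parevok, Wisime farewoy.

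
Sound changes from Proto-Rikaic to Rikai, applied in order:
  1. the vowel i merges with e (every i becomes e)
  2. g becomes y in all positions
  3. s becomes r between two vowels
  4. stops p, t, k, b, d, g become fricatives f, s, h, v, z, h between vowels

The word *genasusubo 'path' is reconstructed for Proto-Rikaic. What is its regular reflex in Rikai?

Rikai: start from *genasusubo.
  rule 1: no change — genasusubo
  rule 2 (unconditioned shift): genasusubo → yenasusubo
  rule 3 (rhotacism): yenasusubo → yenarurubo
  rule 4 (intervocalic lenition): yenarurubo → yenaruruvo
  ⇒ Rikai yenaruruvo

yenaruruvo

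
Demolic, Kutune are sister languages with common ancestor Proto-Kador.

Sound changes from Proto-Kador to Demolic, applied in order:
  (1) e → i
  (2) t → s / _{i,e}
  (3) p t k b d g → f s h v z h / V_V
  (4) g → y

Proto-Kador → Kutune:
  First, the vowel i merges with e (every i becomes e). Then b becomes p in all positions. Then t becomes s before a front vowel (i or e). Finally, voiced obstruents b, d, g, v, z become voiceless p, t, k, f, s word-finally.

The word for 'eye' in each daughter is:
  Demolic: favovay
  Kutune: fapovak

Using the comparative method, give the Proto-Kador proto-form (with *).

Position 3: Demolic has v, Kutune has p. Taking the neighbouring segments as reconstructed: Demolic v could go back to *b or *v; Kutune p could go back to *p or *b — the one source consistent with every daughter is *b.
Position 7: Demolic has y, Kutune has k. Taking the neighbouring segments as reconstructed: Demolic y could go back to *g or *y; Kutune k could go back to *k or *g — the one source consistent with every daughter is *g.
Continuing position by position gives *fabovag; check it forward:
Demolic: *fabovag
  fabovag (rule 1 does not apply)
  fabovag (rule 2 does not apply)
  fabovag → favovag   [intervocalic lenition]
  favovag → favovay   [unconditioned shift]
  giving Demolic favovay.
Kutune: *fabovag
  fabovag (rule 1 does not apply)
  fabovag → fapovag   [unconditioned shift]
  fapovag (rule 3 does not apply)
  fapovag → fapovak   [final devoicing]
  giving Kutune fapovak.
*fabovag is the unique common source.

*fabovag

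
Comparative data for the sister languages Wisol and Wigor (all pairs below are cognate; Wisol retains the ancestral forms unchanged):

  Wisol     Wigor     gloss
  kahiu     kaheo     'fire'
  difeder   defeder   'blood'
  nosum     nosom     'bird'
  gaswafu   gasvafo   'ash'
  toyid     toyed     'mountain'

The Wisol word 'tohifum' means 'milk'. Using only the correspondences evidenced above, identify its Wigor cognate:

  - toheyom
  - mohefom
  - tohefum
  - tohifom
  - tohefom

tohefom

difeder ~ defeder — Wisol i corresponds to Wigor e after a consonant, before a labial obstruent.
nosum ~ nosom — Wisol u corresponds to Wigor o after a consonant, before a nasal.
Applying these to Wisol 'tohifum':
  tohifum → tohefum   (i→e after a consonant, before a labial obstruent)
  tohefum → tohefom   (u→o after a consonant, before a nasal)
So the Wigor cognate is 'tohefom'.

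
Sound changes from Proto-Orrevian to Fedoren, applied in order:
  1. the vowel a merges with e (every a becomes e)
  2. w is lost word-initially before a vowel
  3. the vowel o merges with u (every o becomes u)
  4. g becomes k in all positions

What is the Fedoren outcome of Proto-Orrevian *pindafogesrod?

Fedoren: start from *pindafogesrod.
  rule 1 (vowel merger): pindafogesrod → pindefogesrod
  rule 2: no change — pindefogesrod
  rule 3 (vowel merger): pindefogesrod → pindefugesrud
  rule 4 (unconditioned shift): pindefugesrud → pindefukesrud
  ⇒ Fedoren pindefukesrud

pindefukesrud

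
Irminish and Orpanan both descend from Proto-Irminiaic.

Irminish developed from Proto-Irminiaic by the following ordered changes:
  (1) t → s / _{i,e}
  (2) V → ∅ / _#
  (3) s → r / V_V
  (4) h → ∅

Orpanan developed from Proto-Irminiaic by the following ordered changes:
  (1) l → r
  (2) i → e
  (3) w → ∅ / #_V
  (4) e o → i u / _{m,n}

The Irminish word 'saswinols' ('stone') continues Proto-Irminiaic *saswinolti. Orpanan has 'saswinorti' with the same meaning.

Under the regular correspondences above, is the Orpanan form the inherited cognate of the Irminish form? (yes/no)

Derive the expected Orpanan reflex of *saswinolti:
Orpanan: *saswinolti
  saswinolti → saswinorti   [unconditioned shift]
  saswinorti → saswenorte   [vowel merger]
  saswenorte (rule 3 does not apply)
  saswenorte → saswinorte   [pre-nasal raising]
  giving Orpanan saswinorte.
The regular Orpanan reflex would be 'saswinorte', but the attested form is 'saswinorti'. The correspondence is irregular, so they are not cognates (the Orpanan form has a different source).

no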